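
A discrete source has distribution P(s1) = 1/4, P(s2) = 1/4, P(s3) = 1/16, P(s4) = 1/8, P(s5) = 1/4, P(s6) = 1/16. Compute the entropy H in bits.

2.375 bits

Each probability is a power of 1/2, so log₂(1/p) is an integer.
H = Σ p·log₂(1/p) = 1/4·2 + 1/4·2 + 1/16·4 + 1/8·3 + 1/4·2 + 1/16·4 = 2.375 bits.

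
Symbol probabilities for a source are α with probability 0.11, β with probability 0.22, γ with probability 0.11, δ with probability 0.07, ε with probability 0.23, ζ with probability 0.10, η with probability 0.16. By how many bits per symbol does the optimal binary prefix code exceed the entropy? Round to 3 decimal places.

Entropy H = −Σ p log₂ p ≈ 2.6926 bits.
Huffman merges: 7/100+1/10→17/100; 11/100+11/100→11/50; 4/25+17/100→33/100; 11/50+11/50→11/25; 23/100+33/100→14/25; 11/25+14/25→1. L = 68/25 ≈ 2.7200.
L − H = 2.7200 − 2.6926 = 0.027 bits.

0.027 bits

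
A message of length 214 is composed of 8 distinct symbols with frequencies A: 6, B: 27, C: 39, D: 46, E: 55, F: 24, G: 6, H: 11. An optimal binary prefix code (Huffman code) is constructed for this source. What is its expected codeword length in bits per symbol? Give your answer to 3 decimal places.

2.692 bits/symbol

Probabilities are the counts divided by 214.
Repeatedly combine the two least-probable nodes; the expected code length is the sum of the merged weights.
merge 3/107 + 3/107 → 6/107
merge 11/214 + 6/107 → 23/214
merge 23/214 + 12/107 → 47/214
merge 27/214 + 39/214 → 33/107
merge 23/107 + 47/214 → 93/214
merge 55/214 + 33/107 → 121/214
merge 93/214 + 121/214 → 1
L = 6/107 + 23/214 + 47/214 + 33/107 + 93/214 + 121/214 + 1 = 288/107 ≈ 2.692 bits/symbol.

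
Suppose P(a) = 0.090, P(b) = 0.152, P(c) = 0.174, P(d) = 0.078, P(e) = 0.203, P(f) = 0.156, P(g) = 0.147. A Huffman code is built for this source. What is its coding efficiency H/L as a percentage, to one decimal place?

Entropy H = −Σ p log₂ p ≈ 2.7436 bits.
Huffman merges: 39/500+9/100→21/125; 147/1000+19/125→299/1000; 39/250+21/125→81/250; 87/500+203/1000→377/1000; 299/1000+81/250→623/1000; 377/1000+623/1000→1. L = 2791/1000 ≈ 2.7910.
Efficiency = H/L = 2.7436/2.7910 = 98.3%.

98.3%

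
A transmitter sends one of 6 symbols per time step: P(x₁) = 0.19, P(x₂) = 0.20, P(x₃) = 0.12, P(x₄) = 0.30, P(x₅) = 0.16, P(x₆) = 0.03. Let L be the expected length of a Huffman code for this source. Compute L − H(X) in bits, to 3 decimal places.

Entropy H = −Σ p log₂ p ≈ 2.3826 bits.
Huffman merges: 3/100+3/25→3/20; 3/20+4/25→31/100; 19/100+1/5→39/100; 3/10+31/100→61/100; 39/100+61/100→1. L = 123/50 ≈ 2.4600.
L − H = 2.4600 − 2.3826 = 0.077 bits.

0.077 bits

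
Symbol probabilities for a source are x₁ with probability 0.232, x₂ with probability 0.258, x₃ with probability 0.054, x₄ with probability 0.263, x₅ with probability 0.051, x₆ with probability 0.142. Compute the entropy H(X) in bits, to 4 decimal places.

H = −Σ pᵢ log₂ pᵢ.
−0.232·log₂(0.232) = 0.4890
−0.258·log₂(0.258) = 0.5043
−0.054·log₂(0.054) = 0.2274
−0.263·log₂(0.263) = 0.5068
−0.051·log₂(0.051) = 0.2190
−0.142·log₂(0.142) = 0.3999
Sum ≈ 2.3463 → 2.3463 bits.

2.3463 bits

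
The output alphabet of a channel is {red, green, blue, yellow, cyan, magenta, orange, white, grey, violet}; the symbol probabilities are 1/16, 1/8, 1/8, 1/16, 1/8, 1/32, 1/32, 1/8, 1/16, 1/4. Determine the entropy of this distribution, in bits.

Each probability is a power of 1/2, so log₂(1/p) is an integer.
H = Σ p·log₂(1/p) = 1/16·4 + 1/8·3 + 1/8·3 + 1/16·4 + 1/8·3 + 1/32·5 + 1/32·5 + 1/8·3 + 1/16·4 + 1/4·2 = 3.0625 bits.

3.0625 bits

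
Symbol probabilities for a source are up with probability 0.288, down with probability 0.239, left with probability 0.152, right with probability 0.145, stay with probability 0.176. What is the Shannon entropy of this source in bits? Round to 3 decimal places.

2.269 bits

H = −Σ pᵢ log₂ pᵢ.
−0.288·log₂(0.288) = 0.5172
−0.239·log₂(0.239) = 0.4935
−0.152·log₂(0.152) = 0.4131
−0.145·log₂(0.145) = 0.4040
−0.176·log₂(0.176) = 0.4411
Sum ≈ 2.2689 → 2.269 bits.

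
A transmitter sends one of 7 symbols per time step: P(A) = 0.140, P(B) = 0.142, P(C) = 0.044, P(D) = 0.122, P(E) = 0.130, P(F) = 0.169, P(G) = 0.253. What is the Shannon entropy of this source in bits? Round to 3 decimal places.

2.683 bits

H = −Σ pᵢ log₂ pᵢ.
−0.140·log₂(0.140) = 0.3971
−0.142·log₂(0.142) = 0.3999
−0.044·log₂(0.044) = 0.1983
−0.122·log₂(0.122) = 0.3703
−0.130·log₂(0.130) = 0.3826
−0.169·log₂(0.169) = 0.4335
−0.253·log₂(0.253) = 0.5016
Sum ≈ 2.6833 → 2.683 bits.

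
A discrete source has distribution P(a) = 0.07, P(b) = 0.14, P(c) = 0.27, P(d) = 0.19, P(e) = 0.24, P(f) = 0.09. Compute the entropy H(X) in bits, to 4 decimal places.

H = −Σ pᵢ log₂ pᵢ.
−0.07·log₂(0.07) = 0.2686
−0.14·log₂(0.14) = 0.3971
−0.27·log₂(0.27) = 0.5100
−0.19·log₂(0.19) = 0.4552
−0.24·log₂(0.24) = 0.4941
−0.09·log₂(0.09) = 0.3127
Sum ≈ 2.4377 → 2.4377 bits.

2.4377 bits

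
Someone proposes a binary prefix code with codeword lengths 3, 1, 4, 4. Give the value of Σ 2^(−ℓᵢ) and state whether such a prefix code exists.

With common denominator 2^4 = 16: Σ 2^(−ℓᵢ) = 2/16 + 8/16 + 1/16 + 1/16 = 12/16 = 0.75.
Kraft's inequality requires Σ ≤ 1; here Σ = 0.75 ≤ 1, so such a prefix code exists.

0.75; yes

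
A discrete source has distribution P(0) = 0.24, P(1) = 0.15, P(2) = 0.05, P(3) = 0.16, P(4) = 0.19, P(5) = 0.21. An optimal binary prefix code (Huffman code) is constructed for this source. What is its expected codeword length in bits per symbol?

2.55 bits/symbol

Repeatedly combine the two least-probable nodes; the expected code length is the sum of the merged weights.
merge 1/20 + 3/20 → 1/5
merge 4/25 + 19/100 → 7/20
merge 1/5 + 21/100 → 41/100
merge 6/25 + 7/20 → 59/100
merge 41/100 + 59/100 → 1
L = 1/5 + 7/20 + 41/100 + 59/100 + 1 = 51/20 = 2.55 bits/symbol.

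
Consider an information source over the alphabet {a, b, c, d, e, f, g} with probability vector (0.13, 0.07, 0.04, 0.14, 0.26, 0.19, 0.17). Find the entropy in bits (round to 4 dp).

2.6292 bits

H = −Σ pᵢ log₂ pᵢ.
−0.13·log₂(0.13) = 0.3826
−0.07·log₂(0.07) = 0.2686
−0.04·log₂(0.04) = 0.1858
−0.14·log₂(0.14) = 0.3971
−0.26·log₂(0.26) = 0.5053
−0.19·log₂(0.19) = 0.4552
−0.17·log₂(0.17) = 0.4346
Sum ≈ 2.6292 → 2.6292 bits.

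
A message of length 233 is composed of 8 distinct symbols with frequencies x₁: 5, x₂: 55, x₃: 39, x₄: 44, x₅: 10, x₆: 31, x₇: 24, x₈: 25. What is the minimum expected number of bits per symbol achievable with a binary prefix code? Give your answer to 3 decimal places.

Probabilities are the counts divided by 233.
Repeatedly combine the two least-probable nodes; the expected code length is the sum of the merged weights.
merge 5/233 + 10/233 → 15/233
merge 15/233 + 24/233 → 39/233
merge 25/233 + 31/233 → 56/233
merge 39/233 + 39/233 → 78/233
merge 44/233 + 55/233 → 99/233
merge 56/233 + 78/233 → 134/233
merge 99/233 + 134/233 → 1
L = 15/233 + 39/233 + 56/233 + 78/233 + 99/233 + 134/233 + 1 = 654/233 ≈ 2.807 bits/symbol.

2.807 bits/symbol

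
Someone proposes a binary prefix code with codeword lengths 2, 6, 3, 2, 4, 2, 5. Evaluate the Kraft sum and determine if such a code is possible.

0.984375; yes

With common denominator 2^6 = 64: Σ 2^(−ℓᵢ) = 16/64 + 1/64 + 8/64 + 16/64 + 4/64 + 16/64 + 2/64 = 63/64 = 0.984375.
Kraft's inequality requires Σ ≤ 1; here Σ = 0.984375 ≤ 1, so such a prefix code exists.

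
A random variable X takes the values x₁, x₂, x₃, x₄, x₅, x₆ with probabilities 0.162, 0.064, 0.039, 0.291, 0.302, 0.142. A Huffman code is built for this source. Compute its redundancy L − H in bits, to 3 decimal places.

0.046 bits

Entropy H = −Σ p log₂ p ≈ 2.3015 bits.
Huffman merges: 39/1000+8/125→103/1000; 103/1000+71/500→49/200; 81/500+49/200→407/1000; 291/1000+151/500→593/1000; 407/1000+593/1000→1. L = 587/250 ≈ 2.3480.
L − H = 2.3480 − 2.3015 = 0.046 bits.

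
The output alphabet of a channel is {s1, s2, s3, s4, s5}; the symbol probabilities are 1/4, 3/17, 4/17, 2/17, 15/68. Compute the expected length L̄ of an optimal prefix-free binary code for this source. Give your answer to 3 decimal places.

Repeatedly combine the two least-probable nodes; the expected code length is the sum of the merged weights.
merge 2/17 + 3/17 → 5/17
merge 15/68 + 4/17 → 31/68
merge 1/4 + 5/17 → 37/68
merge 31/68 + 37/68 → 1
L = 5/17 + 31/68 + 37/68 + 1 = 39/17 ≈ 2.294 bits/symbol.

2.294 bits/symbol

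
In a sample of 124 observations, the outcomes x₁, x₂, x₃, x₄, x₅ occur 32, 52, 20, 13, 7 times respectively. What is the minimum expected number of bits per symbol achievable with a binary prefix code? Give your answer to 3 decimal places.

2.065 bits/symbol

Probabilities are the counts divided by 124.
Repeatedly combine the two least-probable nodes; the expected code length is the sum of the merged weights.
merge 7/124 + 13/124 → 5/31
merge 5/31 + 5/31 → 10/31
merge 8/31 + 10/31 → 18/31
merge 13/31 + 18/31 → 1
L = 5/31 + 10/31 + 18/31 + 1 = 64/31 ≈ 2.065 bits/symbol.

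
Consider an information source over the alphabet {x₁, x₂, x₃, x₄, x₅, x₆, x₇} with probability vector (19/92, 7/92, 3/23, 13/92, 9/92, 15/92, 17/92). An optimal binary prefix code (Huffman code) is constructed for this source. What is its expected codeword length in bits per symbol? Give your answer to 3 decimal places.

Repeatedly combine the two least-probable nodes; the expected code length is the sum of the merged weights.
merge 7/92 + 9/92 → 4/23
merge 3/23 + 13/92 → 25/92
merge 15/92 + 4/23 → 31/92
merge 17/92 + 19/92 → 9/23
merge 25/92 + 31/92 → 14/23
merge 9/23 + 14/23 → 1
L = 4/23 + 25/92 + 31/92 + 9/23 + 14/23 + 1 = 64/23 ≈ 2.783 bits/symbol.

2.783 bits/symbol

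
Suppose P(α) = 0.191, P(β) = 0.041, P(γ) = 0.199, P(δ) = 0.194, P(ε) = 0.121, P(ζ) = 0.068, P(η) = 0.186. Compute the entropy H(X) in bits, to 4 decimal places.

H = −Σ pᵢ log₂ pᵢ.
−0.191·log₂(0.191) = 0.4562
−0.041·log₂(0.041) = 0.1889
−0.199·log₂(0.199) = 0.4635
−0.194·log₂(0.194) = 0.4590
−0.121·log₂(0.121) = 0.3687
−0.068·log₂(0.068) = 0.2637
−0.186·log₂(0.186) = 0.4514
Sum ≈ 2.6514 → 2.6514 bits.

2.6514 bits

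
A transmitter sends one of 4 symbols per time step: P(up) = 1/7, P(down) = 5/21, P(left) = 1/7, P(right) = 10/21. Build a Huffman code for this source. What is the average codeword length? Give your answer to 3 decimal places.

Repeatedly combine the two least-probable nodes; the expected code length is the sum of the merged weights.
merge 1/7 + 1/7 → 2/7
merge 5/21 + 2/7 → 11/21
merge 10/21 + 11/21 → 1
L = 2/7 + 11/21 + 1 = 38/21 ≈ 1.810 bits/symbol.

1.810 bits/symbol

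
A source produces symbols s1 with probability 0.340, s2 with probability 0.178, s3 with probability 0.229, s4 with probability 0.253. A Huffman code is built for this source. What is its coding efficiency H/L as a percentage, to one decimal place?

98.1%

Entropy H = −Σ p log₂ p ≈ 1.9610 bits.
Huffman merges: 89/500+229/1000→407/1000; 253/1000+17/50→593/1000; 407/1000+593/1000→1. L = 2 ≈ 2.0000.
Efficiency = H/L = 1.9610/2.0000 = 98.1%.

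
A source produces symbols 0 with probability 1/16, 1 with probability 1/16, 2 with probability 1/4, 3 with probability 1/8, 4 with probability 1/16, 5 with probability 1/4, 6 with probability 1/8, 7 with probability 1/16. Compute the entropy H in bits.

Each probability is a power of 1/2, so log₂(1/p) is an integer.
H = Σ p·log₂(1/p) = 1/16·4 + 1/16·4 + 1/4·2 + 1/8·3 + 1/16·4 + 1/4·2 + 1/8·3 + 1/16·4 = 2.75 bits.

2.75 bits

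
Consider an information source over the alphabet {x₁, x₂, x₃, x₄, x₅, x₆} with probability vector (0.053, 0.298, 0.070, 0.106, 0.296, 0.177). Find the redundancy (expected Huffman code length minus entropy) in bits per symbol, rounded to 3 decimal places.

0.033 bits

Entropy H = −Σ p log₂ p ≈ 2.3189 bits.
Huffman merges: 53/1000+7/100→123/1000; 53/500+123/1000→229/1000; 177/1000+229/1000→203/500; 37/125+149/500→297/500; 203/500+297/500→1. L = 294/125 ≈ 2.3520.
L − H = 2.3520 − 2.3189 = 0.033 bits.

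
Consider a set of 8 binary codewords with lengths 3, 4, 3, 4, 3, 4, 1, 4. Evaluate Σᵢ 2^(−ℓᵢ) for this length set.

1.125

With common denominator 2^4 = 16: Σ 2^(−ℓᵢ) = 2/16 + 1/16 + 2/16 + 1/16 + 2/16 + 1/16 + 8/16 + 1/16 = 18/16 = 1.125.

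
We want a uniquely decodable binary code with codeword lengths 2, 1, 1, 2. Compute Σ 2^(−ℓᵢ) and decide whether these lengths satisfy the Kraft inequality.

1.5; no

With common denominator 2^2 = 4: Σ 2^(−ℓᵢ) = 1/4 + 2/4 + 2/4 + 1/4 = 6/4 = 1.5.
Kraft's inequality requires Σ ≤ 1; here Σ = 1.5 > 1, so no such prefix code exists.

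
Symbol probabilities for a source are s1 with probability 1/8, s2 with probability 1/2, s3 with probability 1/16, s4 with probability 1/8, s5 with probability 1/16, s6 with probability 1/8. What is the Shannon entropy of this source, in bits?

2.125 bits

Each probability is a power of 1/2, so log₂(1/p) is an integer.
H = Σ p·log₂(1/p) = 1/8·3 + 1/2·1 + 1/16·4 + 1/8·3 + 1/16·4 + 1/8·3 = 2.125 bits.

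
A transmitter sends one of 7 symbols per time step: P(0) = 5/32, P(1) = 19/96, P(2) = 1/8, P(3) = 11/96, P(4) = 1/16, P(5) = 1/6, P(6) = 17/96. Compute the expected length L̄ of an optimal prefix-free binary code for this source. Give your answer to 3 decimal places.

2.802 bits/symbol

Repeatedly combine the two least-probable nodes; the expected code length is the sum of the merged weights.
merge 1/16 + 11/96 → 17/96
merge 1/8 + 5/32 → 9/32
merge 1/6 + 17/96 → 11/32
merge 17/96 + 19/96 → 3/8
merge 9/32 + 11/32 → 5/8
merge 3/8 + 5/8 → 1
L = 17/96 + 9/32 + 11/32 + 3/8 + 5/8 + 1 = 269/96 ≈ 2.802 bits/symbol.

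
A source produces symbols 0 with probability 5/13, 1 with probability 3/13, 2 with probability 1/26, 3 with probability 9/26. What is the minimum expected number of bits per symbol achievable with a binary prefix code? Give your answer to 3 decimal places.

1.885 bits/symbol

Repeatedly combine the two least-probable nodes; the expected code length is the sum of the merged weights.
merge 1/26 + 3/13 → 7/26
merge 7/26 + 9/26 → 8/13
merge 5/13 + 8/13 → 1
L = 7/26 + 8/13 + 1 = 49/26 ≈ 1.885 bits/symbol.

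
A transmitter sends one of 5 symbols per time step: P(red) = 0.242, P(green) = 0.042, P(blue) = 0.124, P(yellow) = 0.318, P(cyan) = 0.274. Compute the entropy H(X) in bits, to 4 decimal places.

2.0983 bits

H = −Σ pᵢ log₂ pᵢ.
−0.242·log₂(0.242) = 0.4954
−0.042·log₂(0.042) = 0.1921
−0.124·log₂(0.124) = 0.3734
−0.318·log₂(0.318) = 0.5256
−0.274·log₂(0.274) = 0.5118
Sum ≈ 2.0983 → 2.0983 bits.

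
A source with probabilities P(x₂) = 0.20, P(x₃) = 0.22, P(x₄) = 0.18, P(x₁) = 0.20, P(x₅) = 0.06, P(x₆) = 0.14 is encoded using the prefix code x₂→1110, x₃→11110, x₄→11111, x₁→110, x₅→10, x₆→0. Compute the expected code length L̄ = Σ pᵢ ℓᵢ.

L̄ = Σ pᵢ·ℓᵢ = 0.20·4 + 0.22·5 + 0.18·5 + 0.20·3 + 0.06·2 + 0.14·1 = 3.66 bits/symbol.

3.66 bits/symbol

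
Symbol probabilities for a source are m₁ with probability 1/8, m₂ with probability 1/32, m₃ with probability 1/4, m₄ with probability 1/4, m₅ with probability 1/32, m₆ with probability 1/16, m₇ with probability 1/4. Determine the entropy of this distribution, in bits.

2.4375 bits

Each probability is a power of 1/2, so log₂(1/p) is an integer.
H = Σ p·log₂(1/p) = 1/8·3 + 1/32·5 + 1/4·2 + 1/4·2 + 1/32·5 + 1/16·4 + 1/4·2 = 2.4375 bits.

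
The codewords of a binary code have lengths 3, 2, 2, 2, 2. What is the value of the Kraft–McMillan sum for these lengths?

With common denominator 2^3 = 8: Σ 2^(−ℓᵢ) = 1/8 + 2/8 + 2/8 + 2/8 + 2/8 = 9/8 = 1.125.

1.125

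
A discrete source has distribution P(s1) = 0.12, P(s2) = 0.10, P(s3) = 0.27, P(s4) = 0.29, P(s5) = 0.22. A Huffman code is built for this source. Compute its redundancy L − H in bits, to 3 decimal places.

0.012 bits

Entropy H = −Σ p log₂ p ≈ 2.2078 bits.
Huffman merges: 1/10+3/25→11/50; 11/50+11/50→11/25; 27/100+29/100→14/25; 11/25+14/25→1. L = 111/50 ≈ 2.2200.
L − H = 2.2200 − 2.2078 = 0.012 bits.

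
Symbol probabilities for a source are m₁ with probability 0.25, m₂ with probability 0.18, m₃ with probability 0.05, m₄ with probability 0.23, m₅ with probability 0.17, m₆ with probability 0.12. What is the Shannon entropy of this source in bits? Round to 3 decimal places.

2.451 bits

H = −Σ pᵢ log₂ pᵢ.
−0.25·log₂(0.25) = 0.5000
−0.18·log₂(0.18) = 0.4453
−0.05·log₂(0.05) = 0.2161
−0.23·log₂(0.23) = 0.4877
−0.17·log₂(0.17) = 0.4346
−0.12·log₂(0.12) = 0.3671
Sum ≈ 2.4507 → 2.451 bits.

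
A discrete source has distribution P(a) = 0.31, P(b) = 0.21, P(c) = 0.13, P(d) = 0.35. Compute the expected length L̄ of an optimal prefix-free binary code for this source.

Repeatedly combine the two least-probable nodes; the expected code length is the sum of the merged weights.
merge 13/100 + 21/100 → 17/50
merge 31/100 + 17/50 → 13/20
merge 7/20 + 13/20 → 1
L = 17/50 + 13/20 + 1 = 199/100 = 1.99 bits/symbol.

1.99 bits/symbol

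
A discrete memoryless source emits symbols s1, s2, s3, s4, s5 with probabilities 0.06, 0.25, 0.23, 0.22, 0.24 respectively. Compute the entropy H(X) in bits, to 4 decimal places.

2.2059 bits

H = −Σ pᵢ log₂ pᵢ.
−0.06·log₂(0.06) = 0.2435
−0.25·log₂(0.25) = 0.5000
−0.23·log₂(0.23) = 0.4877
−0.22·log₂(0.22) = 0.4806
−0.24·log₂(0.24) = 0.4941
Sum ≈ 2.2059 → 2.2059 bits.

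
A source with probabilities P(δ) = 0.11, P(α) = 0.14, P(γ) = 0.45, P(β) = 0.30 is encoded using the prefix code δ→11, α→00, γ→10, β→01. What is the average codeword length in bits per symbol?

L̄ = Σ pᵢ·ℓᵢ = 0.11·2 + 0.14·2 + 0.45·2 + 0.30·2 = 2 bits/symbol.

2 bits/symbol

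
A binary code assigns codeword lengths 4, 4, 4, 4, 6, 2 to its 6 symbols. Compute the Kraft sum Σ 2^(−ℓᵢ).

0.515625

With common denominator 2^6 = 64: Σ 2^(−ℓᵢ) = 4/64 + 4/64 + 4/64 + 4/64 + 1/64 + 16/64 = 33/64 = 0.515625.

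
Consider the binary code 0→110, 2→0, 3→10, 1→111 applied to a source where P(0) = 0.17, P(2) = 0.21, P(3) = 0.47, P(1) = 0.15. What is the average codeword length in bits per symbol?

L̄ = Σ pᵢ·ℓᵢ = 0.17·3 + 0.21·1 + 0.47·2 + 0.15·3 = 2.11 bits/symbol.

2.11 bits/symbol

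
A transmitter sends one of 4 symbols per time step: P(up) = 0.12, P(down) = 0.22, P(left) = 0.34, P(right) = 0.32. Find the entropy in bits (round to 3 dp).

H = −Σ pᵢ log₂ pᵢ.
−0.12·log₂(0.12) = 0.3671
−0.22·log₂(0.22) = 0.4806
−0.34·log₂(0.34) = 0.5292
−0.32·log₂(0.32) = 0.5260
Sum ≈ 1.9028 → 1.903 bits.

1.903 bits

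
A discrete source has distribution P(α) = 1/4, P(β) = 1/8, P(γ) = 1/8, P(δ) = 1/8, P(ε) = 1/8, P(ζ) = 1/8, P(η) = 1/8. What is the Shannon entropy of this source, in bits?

2.75 bits

Each probability is a power of 1/2, so log₂(1/p) is an integer.
H = Σ p·log₂(1/p) = 1/4·2 + 1/8·3 + 1/8·3 + 1/8·3 + 1/8·3 + 1/8·3 + 1/8·3 = 2.75 bits.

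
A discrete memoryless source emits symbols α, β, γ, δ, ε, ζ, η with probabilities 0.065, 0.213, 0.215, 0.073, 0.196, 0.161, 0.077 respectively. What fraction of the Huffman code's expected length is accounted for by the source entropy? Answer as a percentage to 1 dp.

97.9%

Entropy H = −Σ p log₂ p ≈ 2.6538 bits.
Huffman merges: 13/200+73/1000→69/500; 77/1000+69/500→43/200; 161/1000+49/250→357/1000; 213/1000+43/200→107/250; 43/200+357/1000→143/250; 107/250+143/250→1. L = 271/100 ≈ 2.7100.
Efficiency = H/L = 2.6538/2.7100 = 97.9%.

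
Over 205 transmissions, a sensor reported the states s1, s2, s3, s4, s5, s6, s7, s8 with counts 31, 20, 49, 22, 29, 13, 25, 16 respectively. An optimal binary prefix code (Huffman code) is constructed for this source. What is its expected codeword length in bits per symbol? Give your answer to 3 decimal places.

Probabilities are the counts divided by 205.
Repeatedly combine the two least-probable nodes; the expected code length is the sum of the merged weights.
merge 13/205 + 16/205 → 29/205
merge 4/41 + 22/205 → 42/205
merge 5/41 + 29/205 → 54/205
merge 29/205 + 31/205 → 12/41
merge 42/205 + 49/205 → 91/205
merge 54/205 + 12/41 → 114/205
merge 91/205 + 114/205 → 1
L = 29/205 + 42/205 + 54/205 + 12/41 + 91/205 + 114/205 + 1 = 119/41 ≈ 2.902 bits/symbol.

2.902 bits/symbol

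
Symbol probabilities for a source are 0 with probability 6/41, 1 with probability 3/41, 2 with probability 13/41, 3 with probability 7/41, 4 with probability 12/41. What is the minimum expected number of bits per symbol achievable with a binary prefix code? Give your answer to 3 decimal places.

2.220 bits/symbol

Repeatedly combine the two least-probable nodes; the expected code length is the sum of the merged weights.
merge 3/41 + 6/41 → 9/41
merge 7/41 + 9/41 → 16/41
merge 12/41 + 13/41 → 25/41
merge 16/41 + 25/41 → 1
L = 9/41 + 16/41 + 25/41 + 1 = 91/41 ≈ 2.220 bits/symbol.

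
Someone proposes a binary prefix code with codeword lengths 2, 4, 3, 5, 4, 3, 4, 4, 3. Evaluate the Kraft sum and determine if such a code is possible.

With common denominator 2^5 = 32: Σ 2^(−ℓᵢ) = 8/32 + 2/32 + 4/32 + 1/32 + 2/32 + 4/32 + 2/32 + 2/32 + 4/32 = 29/32 = 0.90625.
Kraft's inequality requires Σ ≤ 1; here Σ = 0.90625 ≤ 1, so such a prefix code exists.

0.90625; yes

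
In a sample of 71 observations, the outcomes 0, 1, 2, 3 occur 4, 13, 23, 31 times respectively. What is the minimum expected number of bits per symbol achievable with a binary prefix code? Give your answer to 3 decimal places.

1.803 bits/symbol

Probabilities are the counts divided by 71.
Repeatedly combine the two least-probable nodes; the expected code length is the sum of the merged weights.
merge 4/71 + 13/71 → 17/71
merge 17/71 + 23/71 → 40/71
merge 31/71 + 40/71 → 1
L = 17/71 + 40/71 + 1 = 128/71 ≈ 1.803 bits/symbol.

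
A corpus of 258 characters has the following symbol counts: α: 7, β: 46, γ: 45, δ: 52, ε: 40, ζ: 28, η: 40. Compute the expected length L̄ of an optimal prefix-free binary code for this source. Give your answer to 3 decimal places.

2.756 bits/symbol

Probabilities are the counts divided by 258.
Repeatedly combine the two least-probable nodes; the expected code length is the sum of the merged weights.
merge 7/258 + 14/129 → 35/258
merge 35/258 + 20/129 → 25/86
merge 20/129 + 15/86 → 85/258
merge 23/129 + 26/129 → 49/129
merge 25/86 + 85/258 → 80/129
merge 49/129 + 80/129 → 1
L = 35/258 + 25/86 + 85/258 + 49/129 + 80/129 + 1 = 237/86 ≈ 2.756 bits/symbol.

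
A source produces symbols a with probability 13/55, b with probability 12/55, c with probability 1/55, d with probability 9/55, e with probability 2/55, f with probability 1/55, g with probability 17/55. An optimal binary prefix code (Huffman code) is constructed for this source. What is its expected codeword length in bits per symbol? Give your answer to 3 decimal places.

Repeatedly combine the two least-probable nodes; the expected code length is the sum of the merged weights.
merge 1/55 + 1/55 → 2/55
merge 2/55 + 2/55 → 4/55
merge 4/55 + 9/55 → 13/55
merge 12/55 + 13/55 → 5/11
merge 13/55 + 17/55 → 6/11
merge 5/11 + 6/11 → 1
L = 2/55 + 4/55 + 13/55 + 5/11 + 6/11 + 1 = 129/55 ≈ 2.345 bits/symbol.

2.345 bits/symbol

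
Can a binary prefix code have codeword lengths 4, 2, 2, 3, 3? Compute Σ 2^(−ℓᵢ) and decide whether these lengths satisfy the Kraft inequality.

With common denominator 2^4 = 16: Σ 2^(−ℓᵢ) = 1/16 + 4/16 + 4/16 + 2/16 + 2/16 = 13/16 = 0.8125.
Kraft's inequality requires Σ ≤ 1; here Σ = 0.8125 ≤ 1, so such a prefix code exists.

0.8125; yes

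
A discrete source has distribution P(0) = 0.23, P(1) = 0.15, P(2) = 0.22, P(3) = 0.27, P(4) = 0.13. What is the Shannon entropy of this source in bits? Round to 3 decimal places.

H = −Σ pᵢ log₂ pᵢ.
−0.23·log₂(0.23) = 0.4877
−0.15·log₂(0.15) = 0.4105
−0.22·log₂(0.22) = 0.4806
−0.27·log₂(0.27) = 0.5100
−0.13·log₂(0.13) = 0.3826
Sum ≈ 2.2715 → 2.271 bits.

2.271 bits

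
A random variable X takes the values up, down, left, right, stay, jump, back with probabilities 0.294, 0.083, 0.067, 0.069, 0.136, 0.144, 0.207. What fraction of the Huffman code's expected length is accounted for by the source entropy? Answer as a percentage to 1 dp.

99.0%

Entropy H = −Σ p log₂ p ≈ 2.6091 bits.
Huffman merges: 67/1000+69/1000→17/125; 83/1000+17/125→219/1000; 17/125+18/125→7/25; 207/1000+219/1000→213/500; 7/25+147/500→287/500; 213/500+287/500→1. L = 527/200 ≈ 2.6350.
Efficiency = H/L = 2.6091/2.6350 = 99.0%.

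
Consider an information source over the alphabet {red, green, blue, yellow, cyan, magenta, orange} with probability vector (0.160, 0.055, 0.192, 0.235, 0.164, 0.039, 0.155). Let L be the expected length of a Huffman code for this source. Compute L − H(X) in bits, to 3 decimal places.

Entropy H = −Σ p log₂ p ≈ 2.6284 bits.
Huffman merges: 39/1000+11/200→47/500; 47/500+31/200→249/1000; 4/25+41/250→81/250; 24/125+47/200→427/1000; 249/1000+81/250→573/1000; 427/1000+573/1000→1. L = 2667/1000 ≈ 2.6670.
L − H = 2.6670 − 2.6284 = 0.039 bits.

0.039 bits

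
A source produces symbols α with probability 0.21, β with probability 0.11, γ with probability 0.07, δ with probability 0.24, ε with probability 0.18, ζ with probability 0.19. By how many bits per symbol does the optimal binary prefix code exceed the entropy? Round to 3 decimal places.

Entropy H = −Σ p log₂ p ≈ 2.4863 bits.
Huffman merges: 7/100+11/100→9/50; 9/50+9/50→9/25; 19/100+21/100→2/5; 6/25+9/25→3/5; 2/5+3/5→1. L = 127/50 ≈ 2.5400.
L − H = 2.5400 − 2.4863 = 0.054 bits.

0.054 bits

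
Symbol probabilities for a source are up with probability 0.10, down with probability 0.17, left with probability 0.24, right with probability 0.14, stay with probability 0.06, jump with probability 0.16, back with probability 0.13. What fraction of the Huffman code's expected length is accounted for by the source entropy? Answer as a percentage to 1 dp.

98.4%

Entropy H = −Σ p log₂ p ≈ 2.7072 bits.
Huffman merges: 3/50+1/10→4/25; 13/100+7/50→27/100; 4/25+4/25→8/25; 17/100+6/25→41/100; 27/100+8/25→59/100; 41/100+59/100→1. L = 11/4 ≈ 2.7500.
Efficiency = H/L = 2.7072/2.7500 = 98.4%.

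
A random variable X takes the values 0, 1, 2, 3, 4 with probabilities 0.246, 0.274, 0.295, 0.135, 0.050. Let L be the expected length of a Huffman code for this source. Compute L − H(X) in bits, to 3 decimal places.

Entropy H = −Σ p log₂ p ≈ 2.1352 bits.
Huffman merges: 1/20+27/200→37/200; 37/200+123/500→431/1000; 137/500+59/200→569/1000; 431/1000+569/1000→1. L = 437/200 ≈ 2.1850.
L − H = 2.1850 − 2.1352 = 0.050 bits.

0.050 bits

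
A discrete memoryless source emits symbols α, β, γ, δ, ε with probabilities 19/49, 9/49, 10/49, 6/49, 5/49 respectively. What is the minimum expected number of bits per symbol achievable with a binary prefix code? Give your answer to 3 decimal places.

2.224 bits/symbol

Repeatedly combine the two least-probable nodes; the expected code length is the sum of the merged weights.
merge 5/49 + 6/49 → 11/49
merge 9/49 + 10/49 → 19/49
merge 11/49 + 19/49 → 30/49
merge 19/49 + 30/49 → 1
L = 11/49 + 19/49 + 30/49 + 1 = 109/49 ≈ 2.224 bits/symbol.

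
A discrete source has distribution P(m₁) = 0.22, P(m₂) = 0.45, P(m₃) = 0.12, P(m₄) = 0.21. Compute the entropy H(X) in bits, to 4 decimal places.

1.8389 bits

H = −Σ pᵢ log₂ pᵢ.
−0.22·log₂(0.22) = 0.4806
−0.45·log₂(0.45) = 0.5184
−0.12·log₂(0.12) = 0.3671
−0.21·log₂(0.21) = 0.4728
Sum ≈ 1.8389 → 1.8389 bits.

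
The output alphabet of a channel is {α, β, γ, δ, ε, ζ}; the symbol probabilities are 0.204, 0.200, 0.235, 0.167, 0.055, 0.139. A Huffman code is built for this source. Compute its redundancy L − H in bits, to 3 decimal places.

0.075 bits

Entropy H = −Σ p log₂ p ≈ 2.4803 bits.
Huffman merges: 11/200+139/1000→97/500; 167/1000+97/500→361/1000; 1/5+51/250→101/250; 47/200+361/1000→149/250; 101/250+149/250→1. L = 511/200 ≈ 2.5550.
L − H = 2.5550 − 2.4803 = 0.075 bits.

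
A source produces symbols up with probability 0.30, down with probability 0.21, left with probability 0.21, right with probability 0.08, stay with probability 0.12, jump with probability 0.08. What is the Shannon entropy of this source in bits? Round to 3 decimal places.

H = −Σ pᵢ log₂ pᵢ.
−0.30·log₂(0.30) = 0.5211
−0.21·log₂(0.21) = 0.4728
−0.21·log₂(0.21) = 0.4728
−0.08·log₂(0.08) = 0.2915
−0.12·log₂(0.12) = 0.3671
−0.08·log₂(0.08) = 0.2915
Sum ≈ 2.4168 → 2.417 bits.

2.417 bits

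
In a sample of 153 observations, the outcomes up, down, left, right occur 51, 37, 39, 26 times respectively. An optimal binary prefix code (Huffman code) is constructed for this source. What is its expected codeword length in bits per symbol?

2 bits/symbol

Probabilities are the counts divided by 153.
Repeatedly combine the two least-probable nodes; the expected code length is the sum of the merged weights.
merge 26/153 + 37/153 → 7/17
merge 13/51 + 1/3 → 10/17
merge 7/17 + 10/17 → 1
L = 7/17 + 10/17 + 1 = 2 bits/symbol.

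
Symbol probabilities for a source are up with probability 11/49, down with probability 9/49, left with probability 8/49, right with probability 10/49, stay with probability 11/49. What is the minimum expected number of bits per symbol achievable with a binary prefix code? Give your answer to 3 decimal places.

2.347 bits/symbol

Repeatedly combine the two least-probable nodes; the expected code length is the sum of the merged weights.
merge 8/49 + 9/49 → 17/49
merge 10/49 + 11/49 → 3/7
merge 11/49 + 17/49 → 4/7
merge 3/7 + 4/7 → 1
L = 17/49 + 3/7 + 4/7 + 1 = 115/49 ≈ 2.347 bits/symbol.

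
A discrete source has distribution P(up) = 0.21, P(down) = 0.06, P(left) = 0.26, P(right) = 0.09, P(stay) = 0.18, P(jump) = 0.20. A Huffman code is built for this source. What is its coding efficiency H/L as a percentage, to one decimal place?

98.5%

Entropy H = −Σ p log₂ p ≈ 2.4440 bits.
Huffman merges: 3/50+9/100→3/20; 3/20+9/50→33/100; 1/5+21/100→41/100; 13/50+33/100→59/100; 41/100+59/100→1. L = 62/25 ≈ 2.4800.
Efficiency = H/L = 2.4440/2.4800 = 98.5%.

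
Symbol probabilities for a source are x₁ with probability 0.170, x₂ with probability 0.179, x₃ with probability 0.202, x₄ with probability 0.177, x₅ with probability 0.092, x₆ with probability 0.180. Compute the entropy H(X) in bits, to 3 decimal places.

2.549 bits

H = −Σ pᵢ log₂ pᵢ.
−0.170·log₂(0.170) = 0.4346
−0.179·log₂(0.179) = 0.4443
−0.202·log₂(0.202) = 0.4661
−0.177·log₂(0.177) = 0.4422
−0.092·log₂(0.092) = 0.3167
−0.180·log₂(0.180) = 0.4453
Sum ≈ 2.5492 → 2.549 bits.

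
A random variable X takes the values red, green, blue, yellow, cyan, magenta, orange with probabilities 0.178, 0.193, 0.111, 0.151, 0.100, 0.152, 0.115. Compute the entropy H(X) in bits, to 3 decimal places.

2.769 bits

H = −Σ pᵢ log₂ pᵢ.
−0.178·log₂(0.178) = 0.4432
−0.193·log₂(0.193) = 0.4581
−0.111·log₂(0.111) = 0.3520
−0.151·log₂(0.151) = 0.4118
−0.100·log₂(0.100) = 0.3322
−0.152·log₂(0.152) = 0.4131
−0.115·log₂(0.115) = 0.3588
Sum ≈ 2.7693 → 2.769 bits.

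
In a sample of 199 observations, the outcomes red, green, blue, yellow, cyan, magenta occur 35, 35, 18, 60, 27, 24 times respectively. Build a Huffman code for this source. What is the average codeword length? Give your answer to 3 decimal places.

2.523 bits/symbol

Probabilities are the counts divided by 199.
Repeatedly combine the two least-probable nodes; the expected code length is the sum of the merged weights.
merge 18/199 + 24/199 → 42/199
merge 27/199 + 35/199 → 62/199
merge 35/199 + 42/199 → 77/199
merge 60/199 + 62/199 → 122/199
merge 77/199 + 122/199 → 1
L = 42/199 + 62/199 + 77/199 + 122/199 + 1 = 502/199 ≈ 2.523 bits/symbol.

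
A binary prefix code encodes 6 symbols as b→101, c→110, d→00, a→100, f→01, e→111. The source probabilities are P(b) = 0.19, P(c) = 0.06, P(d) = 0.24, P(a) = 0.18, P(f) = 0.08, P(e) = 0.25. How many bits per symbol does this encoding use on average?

L̄ = Σ pᵢ·ℓᵢ = 0.19·3 + 0.06·3 + 0.24·2 + 0.18·3 + 0.08·2 + 0.25·3 = 2.68 bits/symbol.

2.68 bits/symbol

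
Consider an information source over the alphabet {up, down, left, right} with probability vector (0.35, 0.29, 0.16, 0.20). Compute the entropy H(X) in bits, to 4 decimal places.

H = −Σ pᵢ log₂ pᵢ.
−0.35·log₂(0.35) = 0.5301
−0.29·log₂(0.29) = 0.5179
−0.16·log₂(0.16) = 0.4230
−0.20·log₂(0.20) = 0.4644
Sum ≈ 1.9354 → 1.9354 bits.

1.9354 bits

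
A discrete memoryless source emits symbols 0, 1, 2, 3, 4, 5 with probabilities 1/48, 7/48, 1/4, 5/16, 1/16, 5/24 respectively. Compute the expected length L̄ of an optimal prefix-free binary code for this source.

Repeatedly combine the two least-probable nodes; the expected code length is the sum of the merged weights.
merge 1/48 + 1/16 → 1/12
merge 1/12 + 7/48 → 11/48
merge 5/24 + 11/48 → 7/16
merge 1/4 + 5/16 → 9/16
merge 7/16 + 9/16 → 1
L = 1/12 + 11/48 + 7/16 + 9/16 + 1 = 37/16 = 2.3125 bits/symbol.

2.3125 bits/symbol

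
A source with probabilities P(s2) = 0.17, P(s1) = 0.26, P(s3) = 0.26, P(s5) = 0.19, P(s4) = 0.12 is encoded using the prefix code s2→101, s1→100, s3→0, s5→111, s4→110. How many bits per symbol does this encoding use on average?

L̄ = Σ pᵢ·ℓᵢ = 0.17·3 + 0.26·3 + 0.26·1 + 0.19·3 + 0.12·3 = 2.48 bits/symbol.

2.48 bits/symbol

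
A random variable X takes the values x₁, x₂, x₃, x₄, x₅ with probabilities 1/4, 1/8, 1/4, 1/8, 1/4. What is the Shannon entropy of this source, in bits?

Each probability is a power of 1/2, so log₂(1/p) is an integer.
H = Σ p·log₂(1/p) = 1/4·2 + 1/8·3 + 1/4·2 + 1/8·3 + 1/4·2 = 2.25 bits.

2.25 bits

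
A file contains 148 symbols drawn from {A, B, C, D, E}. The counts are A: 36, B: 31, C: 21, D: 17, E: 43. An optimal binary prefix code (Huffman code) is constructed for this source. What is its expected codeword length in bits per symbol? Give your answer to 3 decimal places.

2.257 bits/symbol

Probabilities are the counts divided by 148.
Repeatedly combine the two least-probable nodes; the expected code length is the sum of the merged weights.
merge 17/148 + 21/148 → 19/74
merge 31/148 + 9/37 → 67/148
merge 19/74 + 43/148 → 81/148
merge 67/148 + 81/148 → 1
L = 19/74 + 67/148 + 81/148 + 1 = 167/74 ≈ 2.257 bits/symbol.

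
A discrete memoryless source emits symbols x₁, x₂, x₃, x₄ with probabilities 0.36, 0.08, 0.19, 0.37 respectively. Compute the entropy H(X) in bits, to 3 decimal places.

1.808 bits

H = −Σ pᵢ log₂ pᵢ.
−0.36·log₂(0.36) = 0.5306
−0.08·log₂(0.08) = 0.2915
−0.19·log₂(0.19) = 0.4552
−0.37·log₂(0.37) = 0.5307
Sum ≈ 1.8081 → 1.808 bits.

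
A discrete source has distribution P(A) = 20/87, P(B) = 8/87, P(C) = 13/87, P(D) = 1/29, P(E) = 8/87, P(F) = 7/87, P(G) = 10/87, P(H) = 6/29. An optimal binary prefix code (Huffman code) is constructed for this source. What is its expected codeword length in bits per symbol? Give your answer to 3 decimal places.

Repeatedly combine the two least-probable nodes; the expected code length is the sum of the merged weights.
merge 1/29 + 7/87 → 10/87
merge 8/87 + 8/87 → 16/87
merge 10/87 + 10/87 → 20/87
merge 13/87 + 16/87 → 1/3
merge 6/29 + 20/87 → 38/87
merge 20/87 + 1/3 → 49/87
merge 38/87 + 49/87 → 1
L = 10/87 + 16/87 + 20/87 + 1/3 + 38/87 + 49/87 + 1 = 83/29 ≈ 2.862 bits/symbol.

2.862 bits/symbol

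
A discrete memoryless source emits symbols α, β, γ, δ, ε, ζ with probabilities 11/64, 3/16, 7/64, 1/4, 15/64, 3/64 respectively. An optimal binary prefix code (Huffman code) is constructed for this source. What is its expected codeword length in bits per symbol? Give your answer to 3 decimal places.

2.484 bits/symbol

Repeatedly combine the two least-probable nodes; the expected code length is the sum of the merged weights.
merge 3/64 + 7/64 → 5/32
merge 5/32 + 11/64 → 21/64
merge 3/16 + 15/64 → 27/64
merge 1/4 + 21/64 → 37/64
merge 27/64 + 37/64 → 1
L = 5/32 + 21/64 + 27/64 + 37/64 + 1 = 159/64 ≈ 2.484 bits/symbol.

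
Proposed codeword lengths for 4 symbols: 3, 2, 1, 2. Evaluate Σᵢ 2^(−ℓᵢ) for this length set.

1.125

With common denominator 2^3 = 8: Σ 2^(−ℓᵢ) = 1/8 + 2/8 + 4/8 + 2/8 = 9/8 = 1.125.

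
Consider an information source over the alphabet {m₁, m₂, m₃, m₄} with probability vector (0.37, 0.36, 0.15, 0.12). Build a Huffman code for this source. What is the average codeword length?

Repeatedly combine the two least-probable nodes; the expected code length is the sum of the merged weights.
merge 3/25 + 3/20 → 27/100
merge 27/100 + 9/25 → 63/100
merge 37/100 + 63/100 → 1
L = 27/100 + 63/100 + 1 = 19/10 = 1.9 bits/symbol.

1.9 bits/symbol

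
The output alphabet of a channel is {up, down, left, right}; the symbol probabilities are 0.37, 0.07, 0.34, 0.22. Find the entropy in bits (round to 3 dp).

H = −Σ pᵢ log₂ pᵢ.
−0.37·log₂(0.37) = 0.5307
−0.07·log₂(0.07) = 0.2686
−0.34·log₂(0.34) = 0.5292
−0.22·log₂(0.22) = 0.4806
Sum ≈ 1.8090 → 1.809 bits.

1.809 bits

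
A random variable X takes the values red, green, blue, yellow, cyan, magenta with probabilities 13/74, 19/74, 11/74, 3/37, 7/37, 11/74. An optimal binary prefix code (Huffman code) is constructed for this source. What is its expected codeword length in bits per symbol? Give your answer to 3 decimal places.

Repeatedly combine the two least-probable nodes; the expected code length is the sum of the merged weights.
merge 3/37 + 11/74 → 17/74
merge 11/74 + 13/74 → 12/37
merge 7/37 + 17/74 → 31/74
merge 19/74 + 12/37 → 43/74
merge 31/74 + 43/74 → 1
L = 17/74 + 12/37 + 31/74 + 43/74 + 1 = 189/74 ≈ 2.554 bits/symbol.

2.554 bits/symbol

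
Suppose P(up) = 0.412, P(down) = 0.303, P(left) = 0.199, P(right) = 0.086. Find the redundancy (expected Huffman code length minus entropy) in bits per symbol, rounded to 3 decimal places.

Entropy H = −Σ p log₂ p ≈ 1.8169 bits.
Huffman merges: 43/500+199/1000→57/200; 57/200+303/1000→147/250; 103/250+147/250→1. L = 1873/1000 ≈ 1.8730.
L − H = 1.8730 − 1.8169 = 0.056 bits.

0.056 bits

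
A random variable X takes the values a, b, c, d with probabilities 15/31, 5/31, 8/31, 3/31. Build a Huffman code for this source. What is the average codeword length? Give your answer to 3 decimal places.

Repeatedly combine the two least-probable nodes; the expected code length is the sum of the merged weights.
merge 3/31 + 5/31 → 8/31
merge 8/31 + 8/31 → 16/31
merge 15/31 + 16/31 → 1
L = 8/31 + 16/31 + 1 = 55/31 ≈ 1.774 bits/symbol.

1.774 bits/symbol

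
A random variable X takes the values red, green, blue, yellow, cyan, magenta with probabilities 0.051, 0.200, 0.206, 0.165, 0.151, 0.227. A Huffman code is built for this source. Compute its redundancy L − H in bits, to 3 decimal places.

0.088 bits

Entropy H = −Σ p log₂ p ≈ 2.4792 bits.
Huffman merges: 51/1000+151/1000→101/500; 33/200+1/5→73/200; 101/500+103/500→51/125; 227/1000+73/200→74/125; 51/125+74/125→1. L = 2567/1000 ≈ 2.5670.
L − H = 2.5670 − 2.4792 = 0.088 bits.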